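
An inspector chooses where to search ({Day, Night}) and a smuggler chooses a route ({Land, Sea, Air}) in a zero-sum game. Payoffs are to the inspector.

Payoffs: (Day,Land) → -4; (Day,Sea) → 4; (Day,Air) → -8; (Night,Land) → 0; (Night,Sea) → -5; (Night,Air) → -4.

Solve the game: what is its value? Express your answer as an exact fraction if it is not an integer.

-56/13

Row minima: Day → -8, Night → -5; maximin = -5.
Column maxima: Land → 0, Sea → 4, Air → -4; minimax = -4.
-5 ≠ -4, so there is no saddle point; optimal play is mixed.
Land is strictly dominated by Air (it gives the inspector strictly more in every row), so the smuggler never plays it.
On the remaining 2×2 (Day, Night vs Sea, Air):
Let the inspector play Day with probability p. Expected payoff against Sea: 4p + (-5)(1−p) = 9p − 5; against Air: (-8)p + (-4)(1−p) = −4p − 4.
Setting these equal: 9p − 5 = −4p − 4 ⇒ 13p = 1 ⇒ p = 1/13, and the value is (9)·(1/13) − 5 = -56/13.
For the smuggler: with q = P(Sea), equating Day's and Night's payoffs gives 12q − 8 = −q − 4 ⇒ q = 4/13.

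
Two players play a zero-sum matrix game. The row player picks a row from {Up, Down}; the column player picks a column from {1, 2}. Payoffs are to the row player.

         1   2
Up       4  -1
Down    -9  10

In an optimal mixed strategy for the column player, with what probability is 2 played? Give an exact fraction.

Row minima: Up → -1, Down → -9; maximin = -1.
Column maxima: 1 → 4, 2 → 10; minimax = 4.
-1 ≠ 4, so there is no saddle point; optimal play is mixed.
Let the row player play Up with probability p. Expected payoff against 1: 4p + (-9)(1−p) = 13p − 9; against 2: (-1)p + 10(1−p) = −11p + 10.
Setting these equal: 13p − 9 = −11p + 10 ⇒ 24p = 19 ⇒ p = 19/24, and the value is (13)·(19/24) − 9 = 31/24.
For the column player: with q = P(1), equating Up's and Down's payoffs gives 5q − 1 = −19q + 10 ⇒ q = 11/24.

13/24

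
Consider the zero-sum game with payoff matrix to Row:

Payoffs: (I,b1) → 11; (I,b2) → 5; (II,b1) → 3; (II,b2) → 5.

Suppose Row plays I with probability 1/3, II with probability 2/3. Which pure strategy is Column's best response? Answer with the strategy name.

b2

If Column plays b1, Row's expected payoff is (1/3)·11 + (2/3)·3 = 17/3.
If Column plays b2, Row's expected payoff is (1/3)·5 + (2/3)·5 = 5.
Column minimizes Row's payoff; the smallest is 5, so the best response is b2.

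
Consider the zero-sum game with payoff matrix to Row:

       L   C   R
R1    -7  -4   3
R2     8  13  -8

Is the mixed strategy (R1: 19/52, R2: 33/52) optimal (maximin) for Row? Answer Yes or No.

Against L this mix gives (19/52)·(-7) + (33/52)·8 = 131/52.
Against C this mix gives (19/52)·(-4) + (33/52)·13 = 353/52.
Against R this mix gives (19/52)·3 + (33/52)·(-8) = -207/52.
Column will play R, holding Row to -207/52. Shifting weight toward the row that does better against R would raise this floor (the equalizing mix achieves -16/13 against both R and L), so the proposed strategy is not optimal.

No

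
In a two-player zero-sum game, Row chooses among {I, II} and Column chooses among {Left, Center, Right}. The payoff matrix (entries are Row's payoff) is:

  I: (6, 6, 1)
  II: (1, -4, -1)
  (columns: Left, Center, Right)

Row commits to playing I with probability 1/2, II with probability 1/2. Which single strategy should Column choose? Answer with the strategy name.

Right

If Column plays Left, Row's expected payoff is (1/2)·6 + (1/2)·1 = 7/2.
If Column plays Center, Row's expected payoff is (1/2)·6 + (1/2)·(-4) = 1.
If Column plays Right, Row's expected payoff is (1/2)·1 + (1/2)·(-1) = 0.
Column minimizes Row's payoff; the smallest is 0, so the best response is Right.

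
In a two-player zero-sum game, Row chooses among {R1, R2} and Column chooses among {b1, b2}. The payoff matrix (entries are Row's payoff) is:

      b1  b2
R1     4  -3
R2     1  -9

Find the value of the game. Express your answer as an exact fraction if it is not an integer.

Row minima: R1 → -3, R2 → -9; maximin = -3.
Column maxima: b1 → 4, b2 → -3; minimax = -3.
Since maximin = minimax = -3, there is a saddle point and the value is -3.

-3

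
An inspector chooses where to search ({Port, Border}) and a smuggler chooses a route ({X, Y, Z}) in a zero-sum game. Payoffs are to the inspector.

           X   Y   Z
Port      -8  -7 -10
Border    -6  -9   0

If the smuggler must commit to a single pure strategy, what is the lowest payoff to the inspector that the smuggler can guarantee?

-7

Column maxima: X → -6, Y → -7, Z → 0.
The smallest of these is -7.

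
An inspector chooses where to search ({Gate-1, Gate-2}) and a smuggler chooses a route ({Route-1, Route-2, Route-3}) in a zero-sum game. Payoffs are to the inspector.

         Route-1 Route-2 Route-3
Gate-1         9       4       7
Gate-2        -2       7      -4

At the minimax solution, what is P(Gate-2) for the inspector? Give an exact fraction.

Row minima: Gate-1 → 4, Gate-2 → -4; maximin = 4.
Column maxima: Route-1 → 9, Route-2 → 7, Route-3 → 7; minimax = 7.
4 ≠ 7, so there is no saddle point; optimal play is mixed.
Route-1 is strictly dominated by Route-3 (it gives the inspector strictly more in every row), so the smuggler never plays it.
On the remaining 2×2 (Gate-1, Gate-2 vs Route-2, Route-3):
Let the inspector play Gate-1 with probability p. Expected payoff against Route-2: 4p + 7(1−p) = −3p + 7; against Route-3: 7p + (-4)(1−p) = 11p − 4.
Setting these equal: −3p + 7 = 11p − 4 ⇒ −14p = -11 ⇒ p = 11/14, and the value is (-3)·(11/14) + 7 = 65/14.
For the smuggler: with q = P(Route-2), equating Gate-1's and Gate-2's payoffs gives −3q + 7 = 11q − 4 ⇒ q = 11/14.

3/14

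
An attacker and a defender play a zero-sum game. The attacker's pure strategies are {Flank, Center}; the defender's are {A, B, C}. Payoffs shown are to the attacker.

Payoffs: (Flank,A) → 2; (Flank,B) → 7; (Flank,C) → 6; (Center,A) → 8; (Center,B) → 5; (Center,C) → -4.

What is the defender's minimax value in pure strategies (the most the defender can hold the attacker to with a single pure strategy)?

Column maxima: A → 8, B → 7, C → 6.
The smallest of these is 6.

6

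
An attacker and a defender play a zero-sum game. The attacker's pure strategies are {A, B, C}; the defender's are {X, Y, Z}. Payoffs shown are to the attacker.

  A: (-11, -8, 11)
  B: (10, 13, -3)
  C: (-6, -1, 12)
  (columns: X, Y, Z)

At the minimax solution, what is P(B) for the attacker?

Row minima: A → -11, B → -3, C → -6; maximin = -3.
Column maxima: X → 10, Y → 13, Z → 12; minimax = 10.
-3 ≠ 10, so there is no saddle point; optimal play is mixed.
A is strictly dominated by C, so the attacker never plays it.
Y is strictly dominated by X (it gives the attacker strictly more in every row), so the defender never plays it.
On the remaining 2×2 (B, C vs X, Z):
Let the attacker play B with probability p. Expected payoff against X: 10p + (-6)(1−p) = 16p − 6; against Z: (-3)p + 12(1−p) = −15p + 12.
Setting these equal: 16p − 6 = −15p + 12 ⇒ 31p = 18 ⇒ p = 18/31, and the value is (16)·(18/31) − 6 = 102/31.
For the defender: with q = P(X), equating B's and C's payoffs gives 13q − 3 = −18q + 12 ⇒ q = 15/31.

18/31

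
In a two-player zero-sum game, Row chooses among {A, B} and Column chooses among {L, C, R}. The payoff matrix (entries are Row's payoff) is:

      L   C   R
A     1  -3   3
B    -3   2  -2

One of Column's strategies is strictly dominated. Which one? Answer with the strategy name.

L holds Row's payoff strictly below R in every row: 1 < 3, -3 < -2.
So R is strictly dominated for Column.

R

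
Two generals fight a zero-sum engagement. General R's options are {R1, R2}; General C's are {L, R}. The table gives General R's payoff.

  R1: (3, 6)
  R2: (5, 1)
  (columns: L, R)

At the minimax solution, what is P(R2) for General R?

Row minima: R1 → 3, R2 → 1; maximin = 3.
Column maxima: L → 5, R → 6; minimax = 5.
3 ≠ 5, so there is no saddle point; optimal play is mixed.
Let General R play R1 with probability p. Expected payoff against L: 3p + 5(1−p) = −2p + 5; against R: 6p + 1(1−p) = 5p + 1.
Setting these equal: −2p + 5 = 5p + 1 ⇒ −7p = -4 ⇒ p = 4/7, and the value is (-2)·(4/7) + 5 = 27/7.
For General C: with q = P(L), equating R1's and R2's payoffs gives −3q + 6 = 4q + 1 ⇒ q = 5/7.

3/7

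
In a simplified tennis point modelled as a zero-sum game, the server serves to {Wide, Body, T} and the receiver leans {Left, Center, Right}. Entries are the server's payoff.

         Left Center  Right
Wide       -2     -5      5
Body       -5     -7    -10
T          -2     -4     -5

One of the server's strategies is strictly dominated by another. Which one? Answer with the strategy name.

Body

Wide gives a strictly higher payoff than Body against every column: -2 > -5, -5 > -7, 5 > -10.
So Body is strictly dominated and the server never plays it.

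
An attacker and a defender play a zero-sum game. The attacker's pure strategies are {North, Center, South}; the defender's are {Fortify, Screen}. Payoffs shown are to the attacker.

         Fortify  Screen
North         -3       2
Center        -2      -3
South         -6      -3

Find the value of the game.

-13/6

Row minima: North → -3, Center → -3, South → -6; maximin = -3.
Column maxima: Fortify → -2, Screen → 2; minimax = -2.
-3 ≠ -2, so there is no saddle point; optimal play is mixed.
South is strictly dominated by North, so the attacker never plays it.
On the remaining 2×2 (North, Center vs Fortify, Screen):
Let the attacker play North with probability p. Expected payoff against Fortify: (-3)p + (-2)(1−p) = −p − 2; against Screen: 2p + (-3)(1−p) = 5p − 3.
Setting these equal: −p − 2 = 5p − 3 ⇒ −6p = -1 ⇒ p = 1/6, and the value is (-1)·(1/6) − 2 = -13/6.
For the defender: with q = P(Fortify), equating North's and Center's payoffs gives −5q + 2 = q − 3 ⇒ q = 5/6.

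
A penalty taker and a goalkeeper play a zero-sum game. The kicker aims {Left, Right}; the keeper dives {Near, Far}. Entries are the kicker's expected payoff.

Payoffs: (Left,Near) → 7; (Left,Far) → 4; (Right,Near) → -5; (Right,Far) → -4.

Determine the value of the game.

4

Row minima: Left → 4, Right → -5; maximin = 4.
Column maxima: Near → 7, Far → 4; minimax = 4.
Since maximin = minimax = 4, there is a saddle point and the value is 4.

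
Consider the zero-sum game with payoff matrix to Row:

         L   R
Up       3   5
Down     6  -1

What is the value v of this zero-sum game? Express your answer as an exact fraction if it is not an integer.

Row minima: Up → 3, Down → -1; maximin = 3.
Column maxima: L → 6, R → 5; minimax = 5.
3 ≠ 5, so there is no saddle point; optimal play is mixed.
Let Row play Up with probability p. Expected payoff against L: 3p + 6(1−p) = −3p + 6; against R: 5p + (-1)(1−p) = 6p − 1.
Setting these equal: −3p + 6 = 6p − 1 ⇒ −9p = -7 ⇒ p = 7/9, and the value is (-3)·(7/9) + 6 = 11/3.
For Column: with q = P(L), equating Up's and Down's payoffs gives −2q + 5 = 7q − 1 ⇒ q = 2/3.

11/3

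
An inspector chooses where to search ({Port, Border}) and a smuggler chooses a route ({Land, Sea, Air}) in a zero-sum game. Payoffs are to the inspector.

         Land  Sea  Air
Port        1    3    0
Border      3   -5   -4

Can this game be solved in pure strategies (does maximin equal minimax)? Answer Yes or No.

Row minima: Port → 0, Border → -5; maximin = 0.
Column maxima: Land → 3, Sea → 3, Air → 0; minimax = 0.
maximin = minimax = 0, so a saddle point exists.

Yes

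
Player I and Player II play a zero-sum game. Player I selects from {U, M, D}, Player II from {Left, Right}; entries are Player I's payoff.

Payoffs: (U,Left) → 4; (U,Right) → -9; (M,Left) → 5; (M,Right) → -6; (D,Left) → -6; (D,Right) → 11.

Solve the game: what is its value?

19/28

Row minima: U → -9, M → -6, D → -6; maximin = -6.
Column maxima: Left → 5, Right → 11; minimax = 5.
-6 ≠ 5, so there is no saddle point; optimal play is mixed.
U is strictly dominated by M, so Player I never plays it.
On the remaining 2×2 (M, D vs Left, Right):
Let Player I play M with probability p. Expected payoff against Left: 5p + (-6)(1−p) = 11p − 6; against Right: (-6)p + 11(1−p) = −17p + 11.
Setting these equal: 11p − 6 = −17p + 11 ⇒ 28p = 17 ⇒ p = 17/28, and the value is (11)·(17/28) − 6 = 19/28.
For Player II: with q = P(Left), equating M's and D's payoffs gives 11q − 6 = −17q + 11 ⇒ q = 17/28.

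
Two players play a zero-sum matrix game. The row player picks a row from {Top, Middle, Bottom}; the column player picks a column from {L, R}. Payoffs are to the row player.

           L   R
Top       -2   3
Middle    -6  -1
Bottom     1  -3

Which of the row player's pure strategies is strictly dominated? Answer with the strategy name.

Middle

Top gives a strictly higher payoff than Middle against every column: -2 > -6, 3 > -1.
So Middle is strictly dominated and the row player never plays it.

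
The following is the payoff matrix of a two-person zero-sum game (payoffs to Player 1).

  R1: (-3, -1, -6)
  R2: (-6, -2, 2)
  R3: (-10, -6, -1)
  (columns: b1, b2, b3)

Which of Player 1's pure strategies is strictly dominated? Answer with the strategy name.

R2 gives a strictly higher payoff than R3 against every column: -6 > -10, -2 > -6, 2 > -1.
So R3 is strictly dominated and Player 1 never plays it.

R3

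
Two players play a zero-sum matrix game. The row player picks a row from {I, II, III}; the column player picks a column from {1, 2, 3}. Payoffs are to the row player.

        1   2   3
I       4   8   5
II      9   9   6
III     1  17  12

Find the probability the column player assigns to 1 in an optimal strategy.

Row minima: I → 4, II → 6, III → 1; maximin = 6.
Column maxima: 1 → 9, 2 → 17, 3 → 12; minimax = 9.
6 ≠ 9, so there is no saddle point; optimal play is mixed.
I is strictly dominated by II, so the row player never plays it.
2 is strictly dominated by 3 (it gives the row player strictly more in every row), so the column player never plays it.
On the remaining 2×2 (II, III vs 1, 3):
Let the row player play II with probability p. Expected payoff against 1: 9p + 1(1−p) = 8p + 1; against 3: 6p + 12(1−p) = −6p + 12.
Setting these equal: 8p + 1 = −6p + 12 ⇒ 14p = 11 ⇒ p = 11/14, and the value is (8)·(11/14) + 1 = 51/7.
For the column player: with q = P(1), equating II's and III's payoffs gives 3q + 6 = −11q + 12 ⇒ q = 3/7.

3/7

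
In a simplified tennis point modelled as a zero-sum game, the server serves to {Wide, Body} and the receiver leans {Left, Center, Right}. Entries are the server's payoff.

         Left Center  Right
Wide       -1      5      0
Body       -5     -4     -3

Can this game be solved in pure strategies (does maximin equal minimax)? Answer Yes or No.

Yes

Row minima: Wide → -1, Body → -5; maximin = -1.
Column maxima: Left → -1, Center → 5, Right → 0; minimax = -1.
maximin = minimax = -1, so a saddle point exists.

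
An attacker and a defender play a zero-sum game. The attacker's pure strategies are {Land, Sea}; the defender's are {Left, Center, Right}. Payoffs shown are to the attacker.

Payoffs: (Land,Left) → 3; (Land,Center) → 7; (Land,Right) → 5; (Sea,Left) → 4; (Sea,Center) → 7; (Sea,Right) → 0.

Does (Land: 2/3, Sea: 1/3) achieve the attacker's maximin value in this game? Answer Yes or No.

Yes

Against Left this mix gives (2/3)·3 + (1/3)·4 = 10/3.
Against Center this mix gives (2/3)·7 + (1/3)·7 = 7.
Against Right this mix gives (2/3)·5 + (1/3)·0 = 10/3.
All of the defender's active replies (Left, Right) yield 10/3, and no column does worse for the attacker. The mix makes the defender indifferent and guarantees 10/3, so it is optimal.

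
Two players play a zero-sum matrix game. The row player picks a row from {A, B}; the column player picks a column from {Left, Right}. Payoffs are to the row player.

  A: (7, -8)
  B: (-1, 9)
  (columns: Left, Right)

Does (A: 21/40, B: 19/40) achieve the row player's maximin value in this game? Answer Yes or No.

Against Left this mix gives (21/40)·7 + (19/40)·(-1) = 16/5.
Against Right this mix gives (21/40)·(-8) + (19/40)·9 = 3/40.
The column player will play Right, holding the row player to 3/40. Shifting weight toward the row that does better against Right would raise this floor (the equalizing mix achieves 11/5 against both Right and Left), so the proposed strategy is not optimal.

No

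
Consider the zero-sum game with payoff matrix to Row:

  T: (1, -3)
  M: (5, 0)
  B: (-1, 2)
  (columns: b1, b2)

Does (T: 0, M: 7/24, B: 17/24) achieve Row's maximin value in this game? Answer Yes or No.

Against b1 this mix gives (7/24)·5 + (17/24)·(-1) = 3/4.
Against b2 this mix gives (7/24)·0 + (17/24)·2 = 17/12.
Column will play b1, holding Row to 3/4. Shifting weight toward the row that does better against b1 would raise this floor (the equalizing mix achieves 5/4 against both b1 and b2), so the proposed strategy is not optimal.

No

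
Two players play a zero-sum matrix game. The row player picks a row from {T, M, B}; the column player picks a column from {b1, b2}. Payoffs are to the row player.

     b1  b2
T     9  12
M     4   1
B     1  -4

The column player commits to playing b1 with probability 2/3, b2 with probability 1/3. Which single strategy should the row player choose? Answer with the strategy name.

Expected payoff of T: (2/3)·9 + (1/3)·12 = 10.
Expected payoff of M: (2/3)·4 + (1/3)·1 = 3.
Expected payoff of B: (2/3)·1 + (1/3)·(-4) = -2/3.
The largest is 10, so the row player's best response is T.

T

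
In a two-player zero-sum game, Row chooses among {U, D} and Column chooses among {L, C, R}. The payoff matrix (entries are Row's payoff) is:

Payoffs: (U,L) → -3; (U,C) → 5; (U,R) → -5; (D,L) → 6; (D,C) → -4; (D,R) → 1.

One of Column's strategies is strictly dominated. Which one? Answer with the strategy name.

R holds Row's payoff strictly below L in every row: -5 < -3, 1 < 6.
So L is strictly dominated for Column.

L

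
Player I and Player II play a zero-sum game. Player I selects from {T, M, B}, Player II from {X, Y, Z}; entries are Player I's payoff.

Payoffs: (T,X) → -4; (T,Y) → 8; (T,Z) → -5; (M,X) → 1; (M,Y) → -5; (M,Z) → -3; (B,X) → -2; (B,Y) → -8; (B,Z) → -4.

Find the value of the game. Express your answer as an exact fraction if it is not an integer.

Row minima: T → -5, M → -5, B → -8; maximin = -5.
Column maxima: X → 1, Y → 8, Z → -3; minimax = -3.
-5 ≠ -3, so there is no saddle point; optimal play is mixed.
B is strictly dominated by M, so Player I never plays it.
X is strictly dominated by Z (it gives Player I strictly more in every row), so Player II never plays it.
On the remaining 2×2 (T, M vs Y, Z):
Let Player I play T with probability p. Expected payoff against Y: 8p + (-5)(1−p) = 13p − 5; against Z: (-5)p + (-3)(1−p) = −2p − 3.
Setting these equal: 13p − 5 = −2p − 3 ⇒ 15p = 2 ⇒ p = 2/15, and the value is (13)·(2/15) − 5 = -49/15.
For Player II: with q = P(Y), equating T's and M's payoffs gives 13q − 5 = −2q − 3 ⇒ q = 2/15.

-49/15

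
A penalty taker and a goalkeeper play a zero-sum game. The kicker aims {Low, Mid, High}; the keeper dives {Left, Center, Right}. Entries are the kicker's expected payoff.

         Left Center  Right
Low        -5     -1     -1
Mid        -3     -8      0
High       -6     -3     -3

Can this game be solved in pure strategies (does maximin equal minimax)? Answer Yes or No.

Row minima: Low → -5, Mid → -8, High → -6; maximin = -5.
Column maxima: Left → -3, Center → -1, Right → 0; minimax = -3.
-5 ≠ -3, so no pure-strategy equilibrium exists.

No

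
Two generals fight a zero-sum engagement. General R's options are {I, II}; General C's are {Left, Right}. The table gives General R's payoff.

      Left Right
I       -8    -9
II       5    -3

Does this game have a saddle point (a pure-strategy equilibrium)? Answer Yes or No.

Row minima: I → -9, II → -3; maximin = -3.
Column maxima: Left → 5, Right → -3; minimax = -3.
maximin = minimax = -3, so a saddle point exists.

Yes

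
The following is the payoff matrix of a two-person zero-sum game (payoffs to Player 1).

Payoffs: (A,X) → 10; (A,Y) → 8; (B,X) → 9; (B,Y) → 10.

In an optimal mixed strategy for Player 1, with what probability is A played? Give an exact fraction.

1/3

Row minima: A → 8, B → 9; maximin = 9.
Column maxima: X → 10, Y → 10; minimax = 10.
9 ≠ 10, so there is no saddle point; optimal play is mixed.
Let Player 1 play A with probability p. Expected payoff against X: 10p + 9(1−p) = p + 9; against Y: 8p + 10(1−p) = −2p + 10.
Setting these equal: p + 9 = −2p + 10 ⇒ 3p = 1 ⇒ p = 1/3, and the value is (1)·(1/3) + 9 = 28/3.
For Player 2: with q = P(X), equating A's and B's payoffs gives 2q + 8 = −q + 10 ⇒ q = 2/3.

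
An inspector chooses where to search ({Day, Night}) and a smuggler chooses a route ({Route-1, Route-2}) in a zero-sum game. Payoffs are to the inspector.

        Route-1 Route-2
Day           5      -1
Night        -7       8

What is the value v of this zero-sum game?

11/7

Row minima: Day → -1, Night → -7; maximin = -1.
Column maxima: Route-1 → 5, Route-2 → 8; minimax = 5.
-1 ≠ 5, so there is no saddle point; optimal play is mixed.
Let the inspector play Day with probability p. Expected payoff against Route-1: 5p + (-7)(1−p) = 12p − 7; against Route-2: (-1)p + 8(1−p) = −9p + 8.
Setting these equal: 12p − 7 = −9p + 8 ⇒ 21p = 15 ⇒ p = 5/7, and the value is (12)·(5/7) − 7 = 11/7.
For the smuggler: with q = P(Route-1), equating Day's and Night's payoffs gives 6q − 1 = −15q + 8 ⇒ q = 3/7.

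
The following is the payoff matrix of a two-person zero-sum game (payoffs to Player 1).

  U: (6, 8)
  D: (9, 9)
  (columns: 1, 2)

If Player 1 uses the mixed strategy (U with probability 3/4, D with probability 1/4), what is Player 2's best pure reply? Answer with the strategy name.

1

If Player 2 plays 1, Player 1's expected payoff is (3/4)·6 + (1/4)·9 = 27/4.
If Player 2 plays 2, Player 1's expected payoff is (3/4)·8 + (1/4)·9 = 33/4.
Player 2 minimizes Player 1's payoff; the smallest is 27/4, so the best response is 1.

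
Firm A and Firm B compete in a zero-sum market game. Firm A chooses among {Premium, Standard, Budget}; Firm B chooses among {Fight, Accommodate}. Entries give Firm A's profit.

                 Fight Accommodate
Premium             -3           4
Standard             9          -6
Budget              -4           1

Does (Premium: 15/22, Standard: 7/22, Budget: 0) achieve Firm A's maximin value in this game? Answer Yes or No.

Yes

Against Fight this mix gives (15/22)·(-3) + (7/22)·9 = 9/11.
Against Accommodate this mix gives (15/22)·4 + (7/22)·(-6) = 9/11.
All of Firm B's active replies (Fight, Accommodate) yield 9/11, and no column does worse for Firm A. The mix makes Firm B indifferent and guarantees 9/11, so it is optimal.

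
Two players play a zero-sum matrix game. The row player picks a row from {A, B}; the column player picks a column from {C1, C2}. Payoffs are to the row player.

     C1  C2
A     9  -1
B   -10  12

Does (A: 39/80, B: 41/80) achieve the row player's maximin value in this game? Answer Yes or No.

No

Against C1 this mix gives (39/80)·9 + (41/80)·(-10) = -59/80.
Against C2 this mix gives (39/80)·(-1) + (41/80)·12 = 453/80.
The column player will play C1, holding the row player to -59/80. Shifting weight toward the row that does better against C1 would raise this floor (the equalizing mix achieves 49/16 against both C1 and C2), so the proposed strategy is not optimal.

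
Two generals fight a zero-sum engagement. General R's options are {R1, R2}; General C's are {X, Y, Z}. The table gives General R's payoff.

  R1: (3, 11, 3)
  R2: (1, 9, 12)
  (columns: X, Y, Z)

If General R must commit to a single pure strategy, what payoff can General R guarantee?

Row minima: R1 → 3, R2 → 1.
The best of these is 3.

3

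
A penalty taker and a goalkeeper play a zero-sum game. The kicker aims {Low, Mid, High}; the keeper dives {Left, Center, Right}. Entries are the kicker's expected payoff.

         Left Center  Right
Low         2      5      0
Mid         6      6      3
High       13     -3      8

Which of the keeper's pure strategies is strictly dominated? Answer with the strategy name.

Left

Right holds the kicker's payoff strictly below Left in every row: 0 < 2, 3 < 6, 8 < 13.
So Left is strictly dominated for the keeper.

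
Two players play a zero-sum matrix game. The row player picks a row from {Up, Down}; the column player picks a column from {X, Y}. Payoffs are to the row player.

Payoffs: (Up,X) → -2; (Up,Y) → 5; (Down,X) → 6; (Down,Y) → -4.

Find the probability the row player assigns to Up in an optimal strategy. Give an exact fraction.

10/17

Row minima: Up → -2, Down → -4; maximin = -2.
Column maxima: X → 6, Y → 5; minimax = 5.
-2 ≠ 5, so there is no saddle point; optimal play is mixed.
Let the row player play Up with probability p. Expected payoff against X: (-2)p + 6(1−p) = −8p + 6; against Y: 5p + (-4)(1−p) = 9p − 4.
Setting these equal: −8p + 6 = 9p − 4 ⇒ −17p = -10 ⇒ p = 10/17, and the value is (-8)·(10/17) + 6 = 22/17.
For the column player: with q = P(X), equating Up's and Down's payoffs gives −7q + 5 = 10q − 4 ⇒ q = 9/17.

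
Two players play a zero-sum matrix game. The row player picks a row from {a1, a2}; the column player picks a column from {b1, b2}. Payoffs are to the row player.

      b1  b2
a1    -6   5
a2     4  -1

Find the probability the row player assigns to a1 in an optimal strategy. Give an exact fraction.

5/16

Row minima: a1 → -6, a2 → -1; maximin = -1.
Column maxima: b1 → 4, b2 → 5; minimax = 4.
-1 ≠ 4, so there is no saddle point; optimal play is mixed.
Let the row player play a1 with probability p. Expected payoff against b1: (-6)p + 4(1−p) = −10p + 4; against b2: 5p + (-1)(1−p) = 6p − 1.
Setting these equal: −10p + 4 = 6p − 1 ⇒ −16p = -5 ⇒ p = 5/16, and the value is (-10)·(5/16) + 4 = 7/8.
For the column player: with q = P(b1), equating a1's and a2's payoffs gives −11q + 5 = 5q − 1 ⇒ q = 3/8.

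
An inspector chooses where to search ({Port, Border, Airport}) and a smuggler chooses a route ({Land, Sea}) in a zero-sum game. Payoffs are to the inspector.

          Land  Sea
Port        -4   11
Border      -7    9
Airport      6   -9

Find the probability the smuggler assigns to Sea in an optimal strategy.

Row minima: Port → -4, Border → -7, Airport → -9; maximin = -4.
Column maxima: Land → 6, Sea → 11; minimax = 6.
-4 ≠ 6, so there is no saddle point; optimal play is mixed.
Border is strictly dominated by Port, so the inspector never plays it.
On the remaining 2×2 (Port, Airport vs Land, Sea):
Let the inspector play Port with probability p. Expected payoff against Land: (-4)p + 6(1−p) = −10p + 6; against Sea: 11p + (-9)(1−p) = 20p − 9.
Setting these equal: −10p + 6 = 20p − 9 ⇒ −30p = -15 ⇒ p = 1/2, and the value is (-10)·(1/2) + 6 = 1.
For the smuggler: with q = P(Land), equating Port's and Airport's payoffs gives −15q + 11 = 15q − 9 ⇒ q = 2/3.

1/3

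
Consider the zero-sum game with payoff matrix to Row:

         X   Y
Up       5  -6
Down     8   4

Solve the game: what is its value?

Row minima: Up → -6, Down → 4; maximin = 4.
Column maxima: X → 8, Y → 4; minimax = 4.
Since maximin = minimax = 4, there is a saddle point and the value is 4.

4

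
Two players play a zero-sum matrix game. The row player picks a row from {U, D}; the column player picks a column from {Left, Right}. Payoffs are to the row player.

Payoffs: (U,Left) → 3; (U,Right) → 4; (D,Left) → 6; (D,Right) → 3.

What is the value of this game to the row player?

15/4

Row minima: U → 3, D → 3; maximin = 3.
Column maxima: Left → 6, Right → 4; minimax = 4.
3 ≠ 4, so there is no saddle point; optimal play is mixed.
Let the row player play U with probability p. Expected payoff against Left: 3p + 6(1−p) = −3p + 6; against Right: 4p + 3(1−p) = p + 3.
Setting these equal: −3p + 6 = p + 3 ⇒ −4p = -3 ⇒ p = 3/4, and the value is (-3)·(3/4) + 6 = 15/4.
For the column player: with q = P(Left), equating U's and D's payoffs gives −q + 4 = 3q + 3 ⇒ q = 1/4.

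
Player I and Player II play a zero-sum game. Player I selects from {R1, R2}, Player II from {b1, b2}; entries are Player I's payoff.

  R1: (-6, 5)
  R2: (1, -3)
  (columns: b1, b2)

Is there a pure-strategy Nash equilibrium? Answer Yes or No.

No

Row minima: R1 → -6, R2 → -3; maximin = -3.
Column maxima: b1 → 1, b2 → 5; minimax = 1.
-3 ≠ 1, so no pure-strategy equilibrium exists.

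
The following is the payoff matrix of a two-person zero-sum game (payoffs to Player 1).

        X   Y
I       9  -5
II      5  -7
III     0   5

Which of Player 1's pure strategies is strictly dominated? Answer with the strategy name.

I gives a strictly higher payoff than II against every column: 9 > 5, -5 > -7.
So II is strictly dominated and Player 1 never plays it.

II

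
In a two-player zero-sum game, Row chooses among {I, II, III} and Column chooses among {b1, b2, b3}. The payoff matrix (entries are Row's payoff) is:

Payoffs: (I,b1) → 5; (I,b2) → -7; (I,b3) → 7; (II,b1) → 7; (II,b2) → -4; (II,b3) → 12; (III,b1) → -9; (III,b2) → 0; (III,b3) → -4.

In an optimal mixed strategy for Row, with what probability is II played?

9/20

Row minima: I → -7, II → -4, III → -9; maximin = -4.
Column maxima: b1 → 7, b2 → 0, b3 → 12; minimax = 0.
-4 ≠ 0, so there is no saddle point; optimal play is mixed.
I is strictly dominated by II, so Row never plays it.
b3 is strictly dominated by b1 (it gives Row strictly more in every row), so Column never plays it.
On the remaining 2×2 (II, III vs b1, b2):
Let Row play II with probability p. Expected payoff against b1: 7p + (-9)(1−p) = 16p − 9; against b2: (-4)p + 0(1−p) = −4p.
Setting these equal: 16p − 9 = −4p ⇒ 20p = 9 ⇒ p = 9/20, and the value is (16)·(9/20) − 9 = -9/5.
For Column: with q = P(b1), equating II's and III's payoffs gives 11q − 4 = −9q ⇒ q = 1/5.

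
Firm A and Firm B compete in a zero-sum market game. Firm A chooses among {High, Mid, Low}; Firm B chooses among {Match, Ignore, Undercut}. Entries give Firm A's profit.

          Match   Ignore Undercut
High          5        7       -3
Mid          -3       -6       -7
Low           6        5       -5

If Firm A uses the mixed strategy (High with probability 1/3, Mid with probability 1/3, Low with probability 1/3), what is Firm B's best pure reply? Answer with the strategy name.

Undercut

If Firm B plays Match, Firm A's expected payoff is (1/3)·5 + (1/3)·(-3) + (1/3)·6 = 8/3.
If Firm B plays Ignore, Firm A's expected payoff is (1/3)·7 + (1/3)·(-6) + (1/3)·5 = 2.
If Firm B plays Undercut, Firm A's expected payoff is (1/3)·(-3) + (1/3)·(-7) + (1/3)·(-5) = -5.
Firm B minimizes Firm A's payoff; the smallest is -5, so the best response is Undercut.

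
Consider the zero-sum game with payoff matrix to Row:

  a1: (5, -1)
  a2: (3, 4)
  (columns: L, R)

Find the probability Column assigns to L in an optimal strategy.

Row minima: a1 → -1, a2 → 3; maximin = 3.
Column maxima: L → 5, R → 4; minimax = 4.
3 ≠ 4, so there is no saddle point; optimal play is mixed.
Let Row play a1 with probability p. Expected payoff against L: 5p + 3(1−p) = 2p + 3; against R: (-1)p + 4(1−p) = −5p + 4.
Setting these equal: 2p + 3 = −5p + 4 ⇒ 7p = 1 ⇒ p = 1/7, and the value is (2)·(1/7) + 3 = 23/7.
For Column: with q = P(L), equating a1's and a2's payoffs gives 6q − 1 = −q + 4 ⇒ q = 5/7.

5/7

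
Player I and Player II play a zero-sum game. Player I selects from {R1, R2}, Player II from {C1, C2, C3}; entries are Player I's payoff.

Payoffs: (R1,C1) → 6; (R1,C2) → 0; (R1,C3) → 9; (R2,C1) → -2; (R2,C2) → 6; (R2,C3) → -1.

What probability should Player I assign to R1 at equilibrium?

Row minima: R1 → 0, R2 → -2; maximin = 0.
Column maxima: C1 → 6, C2 → 6, C3 → 9; minimax = 6.
0 ≠ 6, so there is no saddle point; optimal play is mixed.
C3 is strictly dominated by C1 (it gives Player I strictly more in every row), so Player II never plays it.
On the remaining 2×2 (R1, R2 vs C1, C2):
Let Player I play R1 with probability p. Expected payoff against C1: 6p + (-2)(1−p) = 8p − 2; against C2: 0p + 6(1−p) = −6p + 6.
Setting these equal: 8p − 2 = −6p + 6 ⇒ 14p = 8 ⇒ p = 4/7, and the value is (8)·(4/7) − 2 = 18/7.
For Player II: with q = P(C1), equating R1's and R2's payoffs gives 6q = −8q + 6 ⇒ q = 3/7.

4/7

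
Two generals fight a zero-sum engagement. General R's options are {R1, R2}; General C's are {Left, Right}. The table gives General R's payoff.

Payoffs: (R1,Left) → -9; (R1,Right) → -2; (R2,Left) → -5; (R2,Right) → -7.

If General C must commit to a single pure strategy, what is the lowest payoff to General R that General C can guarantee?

Column maxima: Left → -5, Right → -2.
The smallest of these is -5.

-5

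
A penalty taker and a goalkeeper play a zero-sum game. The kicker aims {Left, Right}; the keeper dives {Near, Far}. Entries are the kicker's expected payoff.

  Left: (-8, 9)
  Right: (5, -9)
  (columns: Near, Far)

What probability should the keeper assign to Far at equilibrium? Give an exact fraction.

Row minima: Left → -8, Right → -9; maximin = -8.
Column maxima: Near → 5, Far → 9; minimax = 5.
-8 ≠ 5, so there is no saddle point; optimal play is mixed.
Let the kicker play Left with probability p. Expected payoff against Near: (-8)p + 5(1−p) = −13p + 5; against Far: 9p + (-9)(1−p) = 18p − 9.
Setting these equal: −13p + 5 = 18p − 9 ⇒ −31p = -14 ⇒ p = 14/31, and the value is (-13)·(14/31) + 5 = -27/31.
For the keeper: with q = P(Near), equating Left's and Right's payoffs gives −17q + 9 = 14q − 9 ⇒ q = 18/31.

13/31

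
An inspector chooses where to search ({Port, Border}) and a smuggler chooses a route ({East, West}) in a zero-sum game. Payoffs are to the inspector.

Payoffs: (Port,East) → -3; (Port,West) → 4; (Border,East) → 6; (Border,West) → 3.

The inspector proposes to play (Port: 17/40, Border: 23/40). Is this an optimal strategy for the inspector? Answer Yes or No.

Against East this mix gives (17/40)·(-3) + (23/40)·6 = 87/40.
Against West this mix gives (17/40)·4 + (23/40)·3 = 137/40.
The smuggler will play East, holding the inspector to 87/40. Shifting weight toward the row that does better against East would raise this floor (the equalizing mix achieves 33/10 against both East and West), so the proposed strategy is not optimal.

No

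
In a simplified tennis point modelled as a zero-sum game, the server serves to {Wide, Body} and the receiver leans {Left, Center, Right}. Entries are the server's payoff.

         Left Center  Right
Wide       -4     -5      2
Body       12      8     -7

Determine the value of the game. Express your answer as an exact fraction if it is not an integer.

-19/22

Row minima: Wide → -5, Body → -7; maximin = -5.
Column maxima: Left → 12, Center → 8, Right → 2; minimax = 2.
-5 ≠ 2, so there is no saddle point; optimal play is mixed.
Left is strictly dominated by Center (it gives the server strictly more in every row), so the receiver never plays it.
On the remaining 2×2 (Wide, Body vs Center, Right):
Let the server play Wide with probability p. Expected payoff against Center: (-5)p + 8(1−p) = −13p + 8; against Right: 2p + (-7)(1−p) = 9p − 7.
Setting these equal: −13p + 8 = 9p − 7 ⇒ −22p = -15 ⇒ p = 15/22, and the value is (-13)·(15/22) + 8 = -19/22.
For the receiver: with q = P(Center), equating Wide's and Body's payoffs gives −7q + 2 = 15q − 7 ⇒ q = 9/22.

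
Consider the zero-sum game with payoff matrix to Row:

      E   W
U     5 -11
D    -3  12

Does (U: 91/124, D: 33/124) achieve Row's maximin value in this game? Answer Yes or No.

No

Against E this mix gives (91/124)·5 + (33/124)·(-3) = 89/31.
Against W this mix gives (91/124)·(-11) + (33/124)·12 = -605/124.
Column will play W, holding Row to -605/124. Shifting weight toward the row that does better against W would raise this floor (the equalizing mix achieves 27/31 against both W and E), so the proposed strategy is not optimal.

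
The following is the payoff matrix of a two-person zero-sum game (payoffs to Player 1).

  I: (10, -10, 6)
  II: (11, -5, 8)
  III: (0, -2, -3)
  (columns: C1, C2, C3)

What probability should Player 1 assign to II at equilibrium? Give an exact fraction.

Row minima: I → -10, II → -5, III → -3; maximin = -3.
Column maxima: C1 → 11, C2 → -2, C3 → 8; minimax = -2.
-3 ≠ -2, so there is no saddle point; optimal play is mixed.
I is strictly dominated by II, so Player 1 never plays it.
C1 is strictly dominated by C2 (it gives Player 1 strictly more in every row), so Player 2 never plays it.
On the remaining 2×2 (II, III vs C2, C3):
Let Player 1 play II with probability p. Expected payoff against C2: (-5)p + (-2)(1−p) = −3p − 2; against C3: 8p + (-3)(1−p) = 11p − 3.
Setting these equal: −3p − 2 = 11p − 3 ⇒ −14p = -1 ⇒ p = 1/14, and the value is (-3)·(1/14) − 2 = -31/14.
For Player 2: with q = P(C2), equating II's and III's payoffs gives −13q + 8 = q − 3 ⇒ q = 11/14.

1/14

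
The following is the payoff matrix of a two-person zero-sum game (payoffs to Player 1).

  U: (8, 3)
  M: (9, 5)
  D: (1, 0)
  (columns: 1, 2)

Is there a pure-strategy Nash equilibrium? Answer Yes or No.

Yes

Row minima: U → 3, M → 5, D → 0; maximin = 5.
Column maxima: 1 → 9, 2 → 5; minimax = 5.
maximin = minimax = 5, so a saddle point exists.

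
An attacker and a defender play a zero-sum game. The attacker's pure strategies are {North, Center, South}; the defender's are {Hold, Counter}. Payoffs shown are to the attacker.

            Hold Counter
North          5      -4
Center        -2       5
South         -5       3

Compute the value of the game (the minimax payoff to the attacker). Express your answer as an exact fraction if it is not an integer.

Row minima: North → -4, Center → -2, South → -5; maximin = -2.
Column maxima: Hold → 5, Counter → 5; minimax = 5.
-2 ≠ 5, so there is no saddle point; optimal play is mixed.
South is strictly dominated by Center, so the attacker never plays it.
On the remaining 2×2 (North, Center vs Hold, Counter):
Let the attacker play North with probability p. Expected payoff against Hold: 5p + (-2)(1−p) = 7p − 2; against Counter: (-4)p + 5(1−p) = −9p + 5.
Setting these equal: 7p − 2 = −9p + 5 ⇒ 16p = 7 ⇒ p = 7/16, and the value is (7)·(7/16) − 2 = 17/16.
For the defender: with q = P(Hold), equating North's and Center's payoffs gives 9q − 4 = −7q + 5 ⇒ q = 9/16.

17/16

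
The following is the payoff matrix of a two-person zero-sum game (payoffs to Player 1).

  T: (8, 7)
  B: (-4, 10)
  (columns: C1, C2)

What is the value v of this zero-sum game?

36/5

Row minima: T → 7, B → -4; maximin = 7.
Column maxima: C1 → 8, C2 → 10; minimax = 8.
7 ≠ 8, so there is no saddle point; optimal play is mixed.
Let Player 1 play T with probability p. Expected payoff against C1: 8p + (-4)(1−p) = 12p − 4; against C2: 7p + 10(1−p) = −3p + 10.
Setting these equal: 12p − 4 = −3p + 10 ⇒ 15p = 14 ⇒ p = 14/15, and the value is (12)·(14/15) − 4 = 36/5.
For Player 2: with q = P(C1), equating T's and B's payoffs gives q + 7 = −14q + 10 ⇒ q = 1/5.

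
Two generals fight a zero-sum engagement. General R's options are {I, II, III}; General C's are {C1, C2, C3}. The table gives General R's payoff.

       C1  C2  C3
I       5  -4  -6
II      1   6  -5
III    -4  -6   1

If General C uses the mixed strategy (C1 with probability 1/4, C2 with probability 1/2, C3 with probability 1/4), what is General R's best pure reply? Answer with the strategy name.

II

Expected payoff of I: (1/4)·5 + (1/2)·(-4) + (1/4)·(-6) = -9/4.
Expected payoff of II: (1/4)·1 + (1/2)·6 + (1/4)·(-5) = 2.
Expected payoff of III: (1/4)·(-4) + (1/2)·(-6) + (1/4)·1 = -15/4.
The largest is 2, so General R's best response is II.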